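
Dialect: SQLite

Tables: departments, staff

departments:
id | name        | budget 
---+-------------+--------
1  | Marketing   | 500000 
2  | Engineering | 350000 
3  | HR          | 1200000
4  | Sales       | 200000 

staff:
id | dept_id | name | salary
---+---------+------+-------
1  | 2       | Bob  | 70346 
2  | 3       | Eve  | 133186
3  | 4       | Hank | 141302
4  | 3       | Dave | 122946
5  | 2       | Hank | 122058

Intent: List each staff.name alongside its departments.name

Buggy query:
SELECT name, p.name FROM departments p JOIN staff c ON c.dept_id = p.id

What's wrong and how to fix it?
Bug: Both tables have a 'name' column; the unqualified reference is ambiguous

Fix: Qualify the column with its table alias (c.name)

Corrected query:
SELECT c.name, p.name FROM departments p JOIN staff c ON c.dept_id = p.id

Result:
name | name       
-----+------------
Bob  | Engineering
Eve  | HR         
Hank | Sales      
Dave | HR         
Hank | Engineering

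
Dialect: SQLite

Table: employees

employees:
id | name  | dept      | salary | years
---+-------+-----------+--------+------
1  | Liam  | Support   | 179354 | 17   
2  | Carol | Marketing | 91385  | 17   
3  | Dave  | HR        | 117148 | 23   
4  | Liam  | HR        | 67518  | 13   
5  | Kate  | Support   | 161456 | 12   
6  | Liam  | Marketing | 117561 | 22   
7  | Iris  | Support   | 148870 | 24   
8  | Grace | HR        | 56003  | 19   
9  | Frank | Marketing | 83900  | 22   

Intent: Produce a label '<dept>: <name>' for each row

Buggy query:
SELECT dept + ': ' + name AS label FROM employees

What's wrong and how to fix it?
Bug: '+' is numeric addition; on text columns SQLite converts them to 0 instead of concatenating

Fix: Use the || operator for string concatenation

Corrected query:
SELECT dept || ': ' || name AS label FROM employees

Result:
label           
----------------
Support: Liam   
Marketing: Carol
HR: Dave        
HR: Liam        
Support: Kate   
Marketing: Liam 
Support: Iris   
HR: Grace       
Marketing: Frank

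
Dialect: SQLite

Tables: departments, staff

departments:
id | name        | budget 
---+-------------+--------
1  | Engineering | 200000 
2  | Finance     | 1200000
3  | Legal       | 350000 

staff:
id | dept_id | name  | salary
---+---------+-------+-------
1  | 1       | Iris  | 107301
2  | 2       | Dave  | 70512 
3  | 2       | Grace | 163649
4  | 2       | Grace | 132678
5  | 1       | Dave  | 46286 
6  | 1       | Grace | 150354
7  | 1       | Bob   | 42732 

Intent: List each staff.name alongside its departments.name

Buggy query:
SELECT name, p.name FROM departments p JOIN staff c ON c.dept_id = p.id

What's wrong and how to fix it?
Bug: 'name' exists in both joined tables, so the database can't tell which one is meant

Fix: Prefix ambiguous columns with the table alias

Corrected query:
SELECT c.name, p.name FROM departments p JOIN staff c ON c.dept_id = p.id

Result:
name  | name       
------+------------
Iris  | Engineering
Dave  | Finance    
Grace | Finance    
Grace | Finance    
Dave  | Engineering
Grace | Engineering
Bob   | Engineering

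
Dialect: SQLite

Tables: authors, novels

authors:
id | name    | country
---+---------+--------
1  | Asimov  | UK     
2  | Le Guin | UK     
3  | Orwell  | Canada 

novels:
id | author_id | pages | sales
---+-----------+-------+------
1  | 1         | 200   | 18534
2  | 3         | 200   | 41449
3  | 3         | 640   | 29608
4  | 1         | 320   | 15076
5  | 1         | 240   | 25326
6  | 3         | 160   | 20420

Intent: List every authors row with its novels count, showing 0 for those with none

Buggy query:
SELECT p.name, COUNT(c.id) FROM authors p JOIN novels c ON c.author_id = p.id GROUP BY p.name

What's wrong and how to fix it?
Bug: An inner join excludes parents with zero children

Fix: Use LEFT JOIN so parents without children still appear (COUNT(c.id) gives 0)

Corrected query:
SELECT p.name, COUNT(c.id) FROM authors p LEFT JOIN novels c ON c.author_id = p.id GROUP BY p.name

Result:
name    | COUNT(c.id)
--------+------------
Asimov  | 3          
Le Guin | 0          
Orwell  | 3          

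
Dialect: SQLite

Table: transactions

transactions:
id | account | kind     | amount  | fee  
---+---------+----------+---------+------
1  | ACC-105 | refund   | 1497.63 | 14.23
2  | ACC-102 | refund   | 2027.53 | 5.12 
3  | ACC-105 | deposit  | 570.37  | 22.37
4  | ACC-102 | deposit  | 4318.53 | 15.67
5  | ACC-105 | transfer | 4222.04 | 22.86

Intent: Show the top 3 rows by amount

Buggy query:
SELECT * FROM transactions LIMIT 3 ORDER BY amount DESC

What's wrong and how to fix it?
Bug: LIMIT must come after ORDER BY

Fix: Sort with ORDER BY, then apply LIMIT

Corrected query:
SELECT * FROM transactions ORDER BY amount DESC LIMIT 3

Result:
id | account | kind     | amount  | fee  
---+---------+----------+---------+------
4  | ACC-102 | deposit  | 4318.53 | 15.67
5  | ACC-105 | transfer | 4222.04 | 22.86
2  | ACC-102 | refund   | 2027.53 | 5.12 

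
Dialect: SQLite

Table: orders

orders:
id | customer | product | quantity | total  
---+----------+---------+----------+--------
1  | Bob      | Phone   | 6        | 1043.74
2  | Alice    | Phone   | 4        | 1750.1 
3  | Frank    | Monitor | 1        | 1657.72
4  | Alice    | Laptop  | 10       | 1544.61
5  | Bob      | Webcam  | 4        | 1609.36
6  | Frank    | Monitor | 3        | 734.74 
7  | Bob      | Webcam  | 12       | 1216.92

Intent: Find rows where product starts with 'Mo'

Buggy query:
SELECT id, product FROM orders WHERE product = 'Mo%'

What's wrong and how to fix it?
Bug: '=' compares the literal string including the % character; pattern matching needs LIKE

Fix: Replace '=' with LIKE so 'Mo%' is treated as a pattern

Corrected query:
SELECT id, product FROM orders WHERE product LIKE 'Mo%'

Result:
id | product
---+--------
3  | Monitor
6  | Monitor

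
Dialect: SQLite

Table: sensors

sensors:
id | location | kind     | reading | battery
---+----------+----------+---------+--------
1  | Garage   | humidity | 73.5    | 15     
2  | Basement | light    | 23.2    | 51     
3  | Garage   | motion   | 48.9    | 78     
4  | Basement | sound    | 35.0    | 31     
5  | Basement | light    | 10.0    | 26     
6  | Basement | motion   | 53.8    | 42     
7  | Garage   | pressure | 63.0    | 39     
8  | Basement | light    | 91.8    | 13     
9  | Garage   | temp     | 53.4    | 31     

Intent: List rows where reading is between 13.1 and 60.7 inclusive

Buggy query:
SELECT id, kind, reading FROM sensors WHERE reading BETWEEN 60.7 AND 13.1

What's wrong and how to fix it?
Bug: BETWEEN expects the lower bound first; with 60.7 AND 13.1 the range is empty

Fix: Write BETWEEN 13.1 AND 60.7

Corrected query:
SELECT id, kind, reading FROM sensors WHERE reading BETWEEN 13.1 AND 60.7

Result:
id | kind   | reading
---+--------+--------
2  | light  | 23.2   
3  | motion | 48.9   
4  | sound  | 35     
6  | motion | 53.8   
9  | temp   | 53.4   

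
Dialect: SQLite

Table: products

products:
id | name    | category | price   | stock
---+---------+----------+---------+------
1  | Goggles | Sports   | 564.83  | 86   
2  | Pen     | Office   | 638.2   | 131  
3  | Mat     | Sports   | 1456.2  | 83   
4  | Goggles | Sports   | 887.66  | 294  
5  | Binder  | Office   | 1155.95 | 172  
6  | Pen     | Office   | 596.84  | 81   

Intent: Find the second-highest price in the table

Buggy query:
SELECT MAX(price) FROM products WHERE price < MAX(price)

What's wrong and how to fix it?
Bug: MAX(price) on the right of the comparison is an aggregate-in-WHERE error

Fix: Compute the overall MAX in a subquery, then take MAX of rows below it

Corrected query:
SELECT MAX(price) FROM products WHERE price < (SELECT MAX(price) FROM products)

Result:
MAX(price)
----------
1155.95   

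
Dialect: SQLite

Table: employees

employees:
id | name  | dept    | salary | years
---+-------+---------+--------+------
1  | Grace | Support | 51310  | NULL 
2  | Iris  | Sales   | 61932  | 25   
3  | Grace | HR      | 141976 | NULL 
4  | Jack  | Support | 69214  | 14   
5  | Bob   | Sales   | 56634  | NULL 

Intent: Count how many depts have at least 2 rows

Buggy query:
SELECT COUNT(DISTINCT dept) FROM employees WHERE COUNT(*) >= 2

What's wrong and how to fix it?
Bug: WHERE filters individual rows, not groups, so a group-level COUNT is invalid there

Fix: Use a subquery that GROUPs and filters with HAVING, then count its rows

Corrected query:
SELECT COUNT(*) FROM (SELECT dept FROM employees GROUP BY dept HAVING COUNT(*) >= 2)

Result:
COUNT(*)
--------
2       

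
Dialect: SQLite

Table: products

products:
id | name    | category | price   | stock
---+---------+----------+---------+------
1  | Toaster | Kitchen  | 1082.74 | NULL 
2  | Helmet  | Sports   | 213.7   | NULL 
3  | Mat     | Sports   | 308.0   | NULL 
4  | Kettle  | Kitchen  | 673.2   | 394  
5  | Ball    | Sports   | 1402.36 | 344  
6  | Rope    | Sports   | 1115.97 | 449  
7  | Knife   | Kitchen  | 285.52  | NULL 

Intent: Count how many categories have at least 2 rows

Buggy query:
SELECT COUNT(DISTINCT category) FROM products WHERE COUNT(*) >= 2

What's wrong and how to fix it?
Bug: COUNT(*) cannot appear in WHERE; the per-group count doesn't exist yet

Fix: Group first with HAVING COUNT(*) >= 2, then COUNT the resulting groups

Corrected query:
SELECT COUNT(*) FROM (SELECT category FROM products GROUP BY category HAVING COUNT(*) >= 2)

Result:
COUNT(*)
--------
2       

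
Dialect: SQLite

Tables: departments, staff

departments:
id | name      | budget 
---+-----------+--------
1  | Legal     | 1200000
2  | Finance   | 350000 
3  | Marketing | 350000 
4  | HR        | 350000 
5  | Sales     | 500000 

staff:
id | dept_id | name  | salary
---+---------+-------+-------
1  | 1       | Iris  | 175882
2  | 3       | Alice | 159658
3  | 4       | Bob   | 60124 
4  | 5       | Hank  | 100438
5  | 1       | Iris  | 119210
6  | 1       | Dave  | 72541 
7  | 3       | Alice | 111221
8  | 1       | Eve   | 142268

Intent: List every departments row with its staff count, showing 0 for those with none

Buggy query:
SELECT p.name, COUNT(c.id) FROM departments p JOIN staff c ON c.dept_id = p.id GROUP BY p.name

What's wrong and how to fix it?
Bug: An inner join excludes parents with zero children

Fix: Switch to LEFT JOIN to retain unmatched parent rows

Corrected query:
SELECT p.name, COUNT(c.id) FROM departments p LEFT JOIN staff c ON c.dept_id = p.id GROUP BY p.name

Result:
name      | COUNT(c.id)
----------+------------
Finance   | 0          
HR        | 1          
Legal     | 4          
Marketing | 2          
Sales     | 1          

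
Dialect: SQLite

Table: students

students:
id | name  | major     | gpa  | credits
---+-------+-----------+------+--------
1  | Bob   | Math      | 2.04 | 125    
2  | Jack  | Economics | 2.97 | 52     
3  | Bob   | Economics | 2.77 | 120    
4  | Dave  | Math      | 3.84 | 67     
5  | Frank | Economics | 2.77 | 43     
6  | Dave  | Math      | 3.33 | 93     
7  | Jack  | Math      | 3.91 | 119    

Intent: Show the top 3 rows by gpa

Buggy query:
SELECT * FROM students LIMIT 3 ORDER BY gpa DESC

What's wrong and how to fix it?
Bug: ORDER BY cannot follow LIMIT; LIMIT is the final clause

Fix: Sort with ORDER BY, then apply LIMIT

Corrected query:
SELECT * FROM students ORDER BY gpa DESC LIMIT 3

Result:
id | name | major | gpa  | credits
---+------+-------+------+--------
7  | Jack | Math  | 3.91 | 119    
4  | Dave | Math  | 3.84 | 67     
6  | Dave | Math  | 3.33 | 93     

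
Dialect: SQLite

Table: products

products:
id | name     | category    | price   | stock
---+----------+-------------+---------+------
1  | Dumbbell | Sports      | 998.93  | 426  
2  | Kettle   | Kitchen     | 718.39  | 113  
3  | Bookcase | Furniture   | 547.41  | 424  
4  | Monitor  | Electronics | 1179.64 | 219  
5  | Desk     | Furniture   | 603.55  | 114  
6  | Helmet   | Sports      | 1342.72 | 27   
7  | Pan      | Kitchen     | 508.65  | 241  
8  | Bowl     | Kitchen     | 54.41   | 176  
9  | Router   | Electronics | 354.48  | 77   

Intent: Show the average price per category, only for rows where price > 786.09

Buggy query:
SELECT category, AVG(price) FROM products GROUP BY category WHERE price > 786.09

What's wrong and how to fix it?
Bug: Row-level WHERE must come before GROUP BY in the clause order

Fix: Place WHERE between FROM and GROUP BY

Corrected query:
SELECT category, AVG(price) FROM products WHERE price > 786.09 GROUP BY category

Result:
category    | AVG(price)
------------+-----------
Electronics | 1179.64   
Sports      | 1170.825  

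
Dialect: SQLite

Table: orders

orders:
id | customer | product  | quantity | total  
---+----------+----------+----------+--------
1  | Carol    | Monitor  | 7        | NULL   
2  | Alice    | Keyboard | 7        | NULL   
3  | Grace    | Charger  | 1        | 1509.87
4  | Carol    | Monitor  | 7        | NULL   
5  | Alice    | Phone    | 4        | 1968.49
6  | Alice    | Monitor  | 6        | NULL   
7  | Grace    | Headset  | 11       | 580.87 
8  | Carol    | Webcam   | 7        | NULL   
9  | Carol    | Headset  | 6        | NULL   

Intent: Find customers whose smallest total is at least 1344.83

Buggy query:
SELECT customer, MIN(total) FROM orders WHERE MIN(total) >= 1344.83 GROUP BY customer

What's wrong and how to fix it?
Bug: Aggregates like MIN are computed per group after WHERE runs

Fix: Use HAVING for the per-group MIN condition

Corrected query:
SELECT customer, MIN(total) FROM orders GROUP BY customer HAVING MIN(total) >= 1344.83

Result:
customer | MIN(total)
---------+-----------
Alice    | 1968.49   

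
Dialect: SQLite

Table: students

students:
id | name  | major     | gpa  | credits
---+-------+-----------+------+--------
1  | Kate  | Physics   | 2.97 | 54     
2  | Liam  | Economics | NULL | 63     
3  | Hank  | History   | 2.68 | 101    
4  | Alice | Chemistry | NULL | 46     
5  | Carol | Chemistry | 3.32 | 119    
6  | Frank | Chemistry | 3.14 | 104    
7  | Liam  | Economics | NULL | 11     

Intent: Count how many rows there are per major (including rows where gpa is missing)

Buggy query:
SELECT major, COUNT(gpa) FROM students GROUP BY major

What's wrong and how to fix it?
Bug: COUNT(gpa) skips NULLs, so groups with missing gpa are undercounted

Fix: Use COUNT(*) to count all rows regardless of NULL

Corrected query:
SELECT major, COUNT(*) FROM students GROUP BY major

Result:
major     | COUNT(*)
----------+---------
Chemistry | 3       
Economics | 2       
History   | 1       
Physics   | 1       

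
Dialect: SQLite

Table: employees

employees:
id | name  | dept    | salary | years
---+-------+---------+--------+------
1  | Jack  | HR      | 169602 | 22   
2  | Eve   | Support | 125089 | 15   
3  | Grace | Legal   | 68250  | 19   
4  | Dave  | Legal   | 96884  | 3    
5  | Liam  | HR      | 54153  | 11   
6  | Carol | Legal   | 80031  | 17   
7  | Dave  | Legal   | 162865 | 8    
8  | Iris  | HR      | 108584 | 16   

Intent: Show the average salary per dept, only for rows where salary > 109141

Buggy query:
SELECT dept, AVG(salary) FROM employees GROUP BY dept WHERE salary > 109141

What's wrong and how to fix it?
Bug: WHERE cannot follow GROUP BY

Fix: Place WHERE between FROM and GROUP BY

Corrected query:
SELECT dept, AVG(salary) FROM employees WHERE salary > 109141 GROUP BY dept

Result:
dept    | AVG(salary)
--------+------------
HR      | 169602     
Legal   | 162865     
Support | 125089     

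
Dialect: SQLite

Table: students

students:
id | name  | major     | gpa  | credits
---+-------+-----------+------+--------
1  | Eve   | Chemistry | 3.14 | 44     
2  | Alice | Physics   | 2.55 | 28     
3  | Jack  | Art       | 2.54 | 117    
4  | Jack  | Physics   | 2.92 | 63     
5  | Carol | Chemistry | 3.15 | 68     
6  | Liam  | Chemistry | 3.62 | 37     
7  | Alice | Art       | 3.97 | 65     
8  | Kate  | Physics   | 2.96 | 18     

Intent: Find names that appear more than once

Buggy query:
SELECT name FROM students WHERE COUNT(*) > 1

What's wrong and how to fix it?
Bug: WHERE can't reference COUNT(*); aggregates are computed after WHERE

Fix: GROUP BY name, then filter groups with HAVING COUNT(*) > 1

Corrected query:
SELECT name FROM students GROUP BY name HAVING COUNT(*) > 1

Result:
name 
-----
Alice
Jack 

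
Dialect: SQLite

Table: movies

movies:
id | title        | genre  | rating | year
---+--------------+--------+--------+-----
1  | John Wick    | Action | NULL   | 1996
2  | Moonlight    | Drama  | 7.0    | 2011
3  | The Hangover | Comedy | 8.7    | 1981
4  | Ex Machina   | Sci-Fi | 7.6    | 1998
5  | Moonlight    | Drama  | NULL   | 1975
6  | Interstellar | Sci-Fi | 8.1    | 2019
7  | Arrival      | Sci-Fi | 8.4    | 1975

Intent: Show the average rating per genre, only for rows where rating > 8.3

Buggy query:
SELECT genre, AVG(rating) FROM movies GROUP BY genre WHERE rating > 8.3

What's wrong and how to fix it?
Bug: WHERE cannot follow GROUP BY

Fix: Move the WHERE clause before GROUP BY

Corrected query:
SELECT genre, AVG(rating) FROM movies WHERE rating > 8.3 GROUP BY genre

Result:
genre  | AVG(rating)
-------+------------
Comedy | 8.7        
Sci-Fi | 8.4        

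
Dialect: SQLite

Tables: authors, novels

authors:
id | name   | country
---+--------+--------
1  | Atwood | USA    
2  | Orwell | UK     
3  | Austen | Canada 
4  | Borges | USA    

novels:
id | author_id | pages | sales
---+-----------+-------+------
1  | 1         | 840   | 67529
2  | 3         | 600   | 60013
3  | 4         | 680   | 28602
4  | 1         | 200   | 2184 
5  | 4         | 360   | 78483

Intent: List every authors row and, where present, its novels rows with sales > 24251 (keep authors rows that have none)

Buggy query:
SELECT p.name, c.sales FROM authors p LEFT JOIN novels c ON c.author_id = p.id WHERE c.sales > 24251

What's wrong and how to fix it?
Bug: A WHERE condition on the right-hand table after LEFT JOIN drops unmatched parents

Fix: Move the right-table condition into the ON clause so unmatched parents are kept

Corrected query:
SELECT p.name, c.sales FROM authors p LEFT JOIN novels c ON c.author_id = p.id AND c.sales > 24251

Result:
name   | sales
-------+------
Atwood | 67529
Orwell | NULL 
Austen | 60013
Borges | 28602
Borges | 78483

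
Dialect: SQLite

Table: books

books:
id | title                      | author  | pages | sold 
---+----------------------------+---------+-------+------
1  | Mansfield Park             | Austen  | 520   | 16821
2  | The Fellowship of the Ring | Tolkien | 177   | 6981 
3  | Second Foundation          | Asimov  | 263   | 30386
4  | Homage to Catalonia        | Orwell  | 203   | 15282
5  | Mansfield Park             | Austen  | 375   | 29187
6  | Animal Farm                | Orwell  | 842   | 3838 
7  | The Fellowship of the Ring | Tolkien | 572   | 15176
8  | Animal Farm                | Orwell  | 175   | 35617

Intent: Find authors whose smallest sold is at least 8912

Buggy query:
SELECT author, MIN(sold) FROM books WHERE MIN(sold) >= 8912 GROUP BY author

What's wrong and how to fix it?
Bug: Aggregates like MIN are computed per group after WHERE runs

Fix: Use HAVING for the per-group MIN condition

Corrected query:
SELECT author, MIN(sold) FROM books GROUP BY author HAVING MIN(sold) >= 8912

Result:
author | MIN(sold)
-------+----------
Asimov | 30386    
Austen | 16821    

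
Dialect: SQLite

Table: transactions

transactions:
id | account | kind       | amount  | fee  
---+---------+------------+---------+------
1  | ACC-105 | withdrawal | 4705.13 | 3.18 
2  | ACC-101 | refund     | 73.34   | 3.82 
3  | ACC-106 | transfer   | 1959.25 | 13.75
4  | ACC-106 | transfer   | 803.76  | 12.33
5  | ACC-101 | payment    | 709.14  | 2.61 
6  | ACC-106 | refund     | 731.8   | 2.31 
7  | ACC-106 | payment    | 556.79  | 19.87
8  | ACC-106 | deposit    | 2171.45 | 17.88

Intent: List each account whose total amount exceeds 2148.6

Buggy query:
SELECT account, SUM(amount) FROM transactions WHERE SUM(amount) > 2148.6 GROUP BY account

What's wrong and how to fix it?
Bug: WHERE runs before GROUP BY, so aggregates aren't available there

Fix: Use HAVING (which filters groups after aggregation) instead of WHERE

Corrected query:
SELECT account, SUM(amount) FROM transactions GROUP BY account HAVING SUM(amount) > 2148.6

Result:
account | SUM(amount)
--------+------------
ACC-105 | 4705.13    
ACC-106 | 6223.05    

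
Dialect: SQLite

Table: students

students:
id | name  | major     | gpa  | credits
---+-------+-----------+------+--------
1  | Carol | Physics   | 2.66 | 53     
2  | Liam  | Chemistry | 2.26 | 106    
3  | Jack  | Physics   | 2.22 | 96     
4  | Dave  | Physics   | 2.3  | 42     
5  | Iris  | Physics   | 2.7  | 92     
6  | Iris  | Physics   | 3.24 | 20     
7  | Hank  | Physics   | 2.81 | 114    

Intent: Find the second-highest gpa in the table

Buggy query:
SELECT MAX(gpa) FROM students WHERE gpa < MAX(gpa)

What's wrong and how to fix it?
Bug: MAX(gpa) on the right of the comparison is an aggregate-in-WHERE error

Fix: Put the inner MAX in a scalar subquery

Corrected query:
SELECT MAX(gpa) FROM students WHERE gpa < (SELECT MAX(gpa) FROM students)

Result:
MAX(gpa)
--------
2.81    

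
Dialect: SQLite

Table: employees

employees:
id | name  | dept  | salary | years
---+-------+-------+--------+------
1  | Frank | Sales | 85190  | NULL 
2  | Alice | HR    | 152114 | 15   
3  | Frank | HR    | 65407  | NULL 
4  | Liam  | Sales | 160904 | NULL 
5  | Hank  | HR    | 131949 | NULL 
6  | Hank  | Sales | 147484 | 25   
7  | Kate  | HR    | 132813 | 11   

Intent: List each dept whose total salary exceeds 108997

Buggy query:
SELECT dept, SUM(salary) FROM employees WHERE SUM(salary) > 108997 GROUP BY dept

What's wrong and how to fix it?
Bug: Aggregate functions cannot appear in a WHERE clause

Fix: Use HAVING (which filters groups after aggregation) instead of WHERE

Corrected query:
SELECT dept, SUM(salary) FROM employees GROUP BY dept HAVING SUM(salary) > 108997

Result:
dept  | SUM(salary)
------+------------
HR    | 482283     
Sales | 393578     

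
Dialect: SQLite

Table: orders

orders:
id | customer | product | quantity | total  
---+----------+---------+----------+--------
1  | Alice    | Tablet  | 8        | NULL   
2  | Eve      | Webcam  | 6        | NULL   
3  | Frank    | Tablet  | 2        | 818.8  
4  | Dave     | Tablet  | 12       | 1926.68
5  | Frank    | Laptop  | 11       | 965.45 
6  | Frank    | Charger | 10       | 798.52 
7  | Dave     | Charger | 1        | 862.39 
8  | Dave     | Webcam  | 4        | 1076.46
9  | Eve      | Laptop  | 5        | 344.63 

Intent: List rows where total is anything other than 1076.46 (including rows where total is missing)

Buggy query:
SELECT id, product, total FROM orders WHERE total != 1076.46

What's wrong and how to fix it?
Bug: 'total != 1076.46' is unknown when total is NULL, so NULL rows are silently excluded

Fix: Add an explicit OR total IS NULL to include the missing-value rows

Corrected query:
SELECT id, product, total FROM orders WHERE total != 1076.46 OR total IS NULL

Result:
id | product | total  
---+---------+--------
1  | Tablet  | NULL   
2  | Webcam  | NULL   
3  | Tablet  | 818.8  
4  | Tablet  | 1926.68
5  | Laptop  | 965.45 
6  | Charger | 798.52 
7  | Charger | 862.39 
9  | Laptop  | 344.63 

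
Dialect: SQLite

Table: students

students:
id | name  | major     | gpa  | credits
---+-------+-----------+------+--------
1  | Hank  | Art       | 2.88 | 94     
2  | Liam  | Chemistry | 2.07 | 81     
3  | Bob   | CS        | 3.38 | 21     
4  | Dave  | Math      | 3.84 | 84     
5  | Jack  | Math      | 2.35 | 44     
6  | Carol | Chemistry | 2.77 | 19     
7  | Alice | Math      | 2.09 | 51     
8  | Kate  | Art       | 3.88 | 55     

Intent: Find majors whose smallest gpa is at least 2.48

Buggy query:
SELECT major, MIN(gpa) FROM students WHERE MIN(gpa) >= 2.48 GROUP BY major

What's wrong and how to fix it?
Bug: MIN() in WHERE is a misuse of aggregate

Fix: Replace WHERE with HAVING after the GROUP BY

Corrected query:
SELECT major, MIN(gpa) FROM students GROUP BY major HAVING MIN(gpa) >= 2.48

Result:
major | MIN(gpa)
------+---------
Art   | 2.88    
CS    | 3.38    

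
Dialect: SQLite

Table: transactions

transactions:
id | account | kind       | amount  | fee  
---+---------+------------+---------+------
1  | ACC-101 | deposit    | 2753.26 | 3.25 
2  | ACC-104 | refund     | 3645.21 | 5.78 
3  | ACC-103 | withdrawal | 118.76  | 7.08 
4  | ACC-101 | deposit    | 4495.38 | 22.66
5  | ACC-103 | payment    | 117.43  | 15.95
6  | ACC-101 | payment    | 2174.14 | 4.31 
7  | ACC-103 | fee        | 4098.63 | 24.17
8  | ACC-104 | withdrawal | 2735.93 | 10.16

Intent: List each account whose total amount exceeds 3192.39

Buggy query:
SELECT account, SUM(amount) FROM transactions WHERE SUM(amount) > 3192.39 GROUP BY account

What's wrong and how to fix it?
Bug: Aggregate functions cannot appear in a WHERE clause

Fix: Move the aggregate condition to a HAVING clause

Corrected query:
SELECT account, SUM(amount) FROM transactions GROUP BY account HAVING SUM(amount) > 3192.39

Result:
account | SUM(amount)
--------+------------
ACC-101 | 9422.78    
ACC-103 | 4334.82    
ACC-104 | 6381.14    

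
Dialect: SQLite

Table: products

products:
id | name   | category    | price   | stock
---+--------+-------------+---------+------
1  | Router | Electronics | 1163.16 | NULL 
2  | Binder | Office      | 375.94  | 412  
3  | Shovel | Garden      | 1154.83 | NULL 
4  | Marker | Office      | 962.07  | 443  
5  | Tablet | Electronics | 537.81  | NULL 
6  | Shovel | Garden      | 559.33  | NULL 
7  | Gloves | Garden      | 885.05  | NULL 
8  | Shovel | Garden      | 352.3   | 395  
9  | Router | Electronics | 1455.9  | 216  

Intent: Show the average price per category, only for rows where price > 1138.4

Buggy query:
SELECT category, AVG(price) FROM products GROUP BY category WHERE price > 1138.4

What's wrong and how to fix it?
Bug: WHERE cannot follow GROUP BY

Fix: Place WHERE between FROM and GROUP BY

Corrected query:
SELECT category, AVG(price) FROM products WHERE price > 1138.4 GROUP BY category

Result:
category    | AVG(price)
------------+-----------
Electronics | 1309.53   
Garden      | 1154.83   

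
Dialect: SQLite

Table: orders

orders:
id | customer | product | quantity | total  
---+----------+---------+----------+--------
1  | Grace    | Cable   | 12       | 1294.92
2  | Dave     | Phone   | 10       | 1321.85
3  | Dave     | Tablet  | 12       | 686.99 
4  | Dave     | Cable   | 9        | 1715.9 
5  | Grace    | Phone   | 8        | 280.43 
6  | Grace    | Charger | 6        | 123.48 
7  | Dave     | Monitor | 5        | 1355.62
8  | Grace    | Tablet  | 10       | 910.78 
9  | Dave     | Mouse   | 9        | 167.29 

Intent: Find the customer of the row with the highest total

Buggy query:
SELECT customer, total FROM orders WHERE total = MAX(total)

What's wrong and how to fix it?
Bug: WHERE is evaluated per row; an aggregate over the whole table isn't defined there

Fix: Use a subquery: WHERE total = (SELECT MAX(total) FROM orders)

Corrected query:
SELECT customer, total FROM orders WHERE total = (SELECT MAX(total) FROM orders)

Result:
customer | total 
---------+-------
Dave     | 1715.9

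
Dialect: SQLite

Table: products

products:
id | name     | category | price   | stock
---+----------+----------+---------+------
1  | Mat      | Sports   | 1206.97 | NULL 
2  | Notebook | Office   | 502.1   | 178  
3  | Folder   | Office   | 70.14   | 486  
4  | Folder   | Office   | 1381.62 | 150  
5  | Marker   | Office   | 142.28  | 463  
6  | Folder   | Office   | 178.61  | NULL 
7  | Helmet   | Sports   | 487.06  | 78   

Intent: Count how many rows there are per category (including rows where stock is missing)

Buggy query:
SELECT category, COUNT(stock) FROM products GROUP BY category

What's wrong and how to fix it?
Bug: COUNT(stock) skips NULLs, so groups with missing stock are undercounted

Fix: Replace COUNT(stock) with COUNT(*)

Corrected query:
SELECT category, COUNT(*) FROM products GROUP BY category

Result:
category | COUNT(*)
---------+---------
Office   | 5       
Sports   | 2       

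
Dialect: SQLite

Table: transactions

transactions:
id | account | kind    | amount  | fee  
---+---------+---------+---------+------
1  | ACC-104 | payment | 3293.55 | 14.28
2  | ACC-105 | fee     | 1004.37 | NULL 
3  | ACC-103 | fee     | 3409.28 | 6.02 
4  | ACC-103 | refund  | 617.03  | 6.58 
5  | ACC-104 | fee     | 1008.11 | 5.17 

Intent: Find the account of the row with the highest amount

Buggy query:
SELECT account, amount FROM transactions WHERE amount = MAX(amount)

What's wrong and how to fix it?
Bug: WHERE is evaluated per row; an aggregate over the whole table isn't defined there

Fix: Use a subquery: WHERE amount = (SELECT MAX(amount) FROM transactions)

Corrected query:
SELECT account, amount FROM transactions WHERE amount = (SELECT MAX(amount) FROM transactions)

Result:
account | amount 
--------+--------
ACC-103 | 3409.28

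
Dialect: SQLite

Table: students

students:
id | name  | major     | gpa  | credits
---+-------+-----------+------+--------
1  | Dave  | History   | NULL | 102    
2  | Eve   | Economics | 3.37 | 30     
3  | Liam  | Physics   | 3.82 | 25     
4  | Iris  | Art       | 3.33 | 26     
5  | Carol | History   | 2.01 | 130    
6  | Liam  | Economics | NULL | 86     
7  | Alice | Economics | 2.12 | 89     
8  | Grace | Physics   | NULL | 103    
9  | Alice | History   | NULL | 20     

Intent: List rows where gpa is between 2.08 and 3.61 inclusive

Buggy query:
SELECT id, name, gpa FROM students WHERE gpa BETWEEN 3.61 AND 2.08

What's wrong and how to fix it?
Bug: BETWEEN expects the lower bound first; with 3.61 AND 2.08 the range is empty

Fix: Swap the bounds so the smaller value comes first

Corrected query:
SELECT id, name, gpa FROM students WHERE gpa BETWEEN 2.08 AND 3.61

Result:
id | name  | gpa 
---+-------+-----
2  | Eve   | 3.37
4  | Iris  | 3.33
7  | Alice | 2.12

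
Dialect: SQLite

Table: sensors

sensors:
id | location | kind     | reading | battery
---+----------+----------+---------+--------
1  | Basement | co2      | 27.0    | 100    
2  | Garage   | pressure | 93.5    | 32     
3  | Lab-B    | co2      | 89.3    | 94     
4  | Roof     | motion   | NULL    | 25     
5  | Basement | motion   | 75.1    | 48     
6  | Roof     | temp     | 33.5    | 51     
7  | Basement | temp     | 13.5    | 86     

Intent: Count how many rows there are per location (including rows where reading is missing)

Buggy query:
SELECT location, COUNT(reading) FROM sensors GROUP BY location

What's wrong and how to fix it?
Bug: COUNT(reading) skips NULLs, so groups with missing reading are undercounted

Fix: Use COUNT(*) to count all rows regardless of NULL

Corrected query:
SELECT location, COUNT(*) FROM sensors GROUP BY location

Result:
location | COUNT(*)
---------+---------
Basement | 3       
Garage   | 1       
Lab-B    | 1       
Roof     | 2       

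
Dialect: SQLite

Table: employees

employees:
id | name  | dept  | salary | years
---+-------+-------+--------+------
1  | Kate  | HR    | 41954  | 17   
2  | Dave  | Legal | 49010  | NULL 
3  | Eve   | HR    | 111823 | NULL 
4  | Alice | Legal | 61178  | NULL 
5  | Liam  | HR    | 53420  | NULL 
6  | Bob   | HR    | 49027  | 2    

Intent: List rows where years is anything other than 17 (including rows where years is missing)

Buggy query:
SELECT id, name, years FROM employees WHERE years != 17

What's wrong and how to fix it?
Bug: Inequality against NULL is unknown, not true; rows with NULL are dropped

Fix: Handle NULL separately with IS NULL alongside the inequality

Corrected query:
SELECT id, name, years FROM employees WHERE years != 17 OR years IS NULL

Result:
id | name  | years
---+-------+------
2  | Dave  | NULL 
3  | Eve   | NULL 
4  | Alice | NULL 
5  | Liam  | NULL 
6  | Bob   | 2    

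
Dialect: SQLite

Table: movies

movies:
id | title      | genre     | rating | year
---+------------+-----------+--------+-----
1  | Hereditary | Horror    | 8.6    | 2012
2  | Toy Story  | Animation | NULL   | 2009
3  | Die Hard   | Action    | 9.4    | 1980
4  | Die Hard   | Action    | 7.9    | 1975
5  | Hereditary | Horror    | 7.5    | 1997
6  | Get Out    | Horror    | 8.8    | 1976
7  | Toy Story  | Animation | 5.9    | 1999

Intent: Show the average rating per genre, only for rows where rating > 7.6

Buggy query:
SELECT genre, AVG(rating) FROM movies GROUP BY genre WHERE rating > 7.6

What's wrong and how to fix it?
Bug: WHERE cannot follow GROUP BY

Fix: Place WHERE between FROM and GROUP BY

Corrected query:
SELECT genre, AVG(rating) FROM movies WHERE rating > 7.6 GROUP BY genre

Result:
genre  | AVG(rating)
-------+------------
Action | 8.65       
Horror | 8.7        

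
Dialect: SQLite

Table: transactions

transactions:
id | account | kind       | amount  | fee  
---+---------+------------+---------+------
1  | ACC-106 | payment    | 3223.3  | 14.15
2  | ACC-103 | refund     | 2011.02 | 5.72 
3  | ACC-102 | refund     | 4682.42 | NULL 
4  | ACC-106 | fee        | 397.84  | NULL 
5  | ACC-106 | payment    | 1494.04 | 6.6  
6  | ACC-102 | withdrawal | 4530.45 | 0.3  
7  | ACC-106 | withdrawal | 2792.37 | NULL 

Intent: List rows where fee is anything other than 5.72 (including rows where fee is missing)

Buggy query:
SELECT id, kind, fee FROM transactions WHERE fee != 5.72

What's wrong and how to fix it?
Bug: 'fee != 5.72' is unknown when fee is NULL, so NULL rows are silently excluded

Fix: Add an explicit OR fee IS NULL to include the missing-value rows

Corrected query:
SELECT id, kind, fee FROM transactions WHERE fee != 5.72 OR fee IS NULL

Result:
id | kind       | fee  
---+------------+------
1  | payment    | 14.15
3  | refund     | NULL 
4  | fee        | NULL 
5  | payment    | 6.6  
6  | withdrawal | 0.3  
7  | withdrawal | NULL 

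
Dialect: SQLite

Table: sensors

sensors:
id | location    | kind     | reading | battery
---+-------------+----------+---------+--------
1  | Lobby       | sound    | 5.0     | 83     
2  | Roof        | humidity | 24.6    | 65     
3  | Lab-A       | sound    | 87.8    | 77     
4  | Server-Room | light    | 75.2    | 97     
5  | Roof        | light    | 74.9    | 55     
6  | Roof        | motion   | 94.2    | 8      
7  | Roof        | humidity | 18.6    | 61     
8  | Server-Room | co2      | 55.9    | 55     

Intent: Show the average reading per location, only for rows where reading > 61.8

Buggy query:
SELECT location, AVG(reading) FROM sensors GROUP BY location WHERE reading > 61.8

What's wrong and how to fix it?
Bug: WHERE cannot follow GROUP BY

Fix: Place WHERE between FROM and GROUP BY

Corrected query:
SELECT location, AVG(reading) FROM sensors WHERE reading > 61.8 GROUP BY location

Result:
location    | AVG(reading)
------------+-------------
Lab-A       | 87.8        
Roof        | 84.55       
Server-Room | 75.2        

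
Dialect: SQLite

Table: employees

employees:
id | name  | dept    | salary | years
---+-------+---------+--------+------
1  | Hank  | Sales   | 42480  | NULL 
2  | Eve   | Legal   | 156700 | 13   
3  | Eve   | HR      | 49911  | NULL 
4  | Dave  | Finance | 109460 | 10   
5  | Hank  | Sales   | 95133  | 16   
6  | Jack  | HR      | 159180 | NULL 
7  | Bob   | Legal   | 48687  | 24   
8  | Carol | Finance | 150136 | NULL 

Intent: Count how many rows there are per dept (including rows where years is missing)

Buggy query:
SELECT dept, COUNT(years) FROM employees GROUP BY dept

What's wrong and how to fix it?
Bug: COUNT(years) skips NULLs, so groups with missing years are undercounted

Fix: Replace COUNT(years) with COUNT(*)

Corrected query:
SELECT dept, COUNT(*) FROM employees GROUP BY dept

Result:
dept    | COUNT(*)
--------+---------
Finance | 2       
HR      | 2       
Legal   | 2       
Sales   | 2       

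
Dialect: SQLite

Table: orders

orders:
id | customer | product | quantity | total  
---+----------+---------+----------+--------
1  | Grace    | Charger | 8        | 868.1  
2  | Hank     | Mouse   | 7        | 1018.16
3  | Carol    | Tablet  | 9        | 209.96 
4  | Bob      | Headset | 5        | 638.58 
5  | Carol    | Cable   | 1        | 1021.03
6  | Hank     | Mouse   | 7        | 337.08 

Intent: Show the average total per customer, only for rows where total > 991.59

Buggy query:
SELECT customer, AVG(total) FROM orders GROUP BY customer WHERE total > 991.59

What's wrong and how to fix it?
Bug: WHERE cannot follow GROUP BY

Fix: Move the WHERE clause before GROUP BY

Corrected query:
SELECT customer, AVG(total) FROM orders WHERE total > 991.59 GROUP BY customer

Result:
customer | AVG(total)
---------+-----------
Carol    | 1021.03   
Hank     | 1018.16   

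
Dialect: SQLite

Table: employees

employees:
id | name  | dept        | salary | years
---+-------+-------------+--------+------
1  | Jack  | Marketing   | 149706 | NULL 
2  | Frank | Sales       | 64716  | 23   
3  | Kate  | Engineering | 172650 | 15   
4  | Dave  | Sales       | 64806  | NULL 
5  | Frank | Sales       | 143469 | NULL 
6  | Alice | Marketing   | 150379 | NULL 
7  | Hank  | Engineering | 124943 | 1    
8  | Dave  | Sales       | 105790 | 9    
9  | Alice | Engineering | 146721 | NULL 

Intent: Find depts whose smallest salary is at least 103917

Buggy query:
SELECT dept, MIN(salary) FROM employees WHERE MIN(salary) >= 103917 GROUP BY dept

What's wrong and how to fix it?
Bug: Aggregates like MIN are computed per group after WHERE runs

Fix: Replace WHERE with HAVING after the GROUP BY

Corrected query:
SELECT dept, MIN(salary) FROM employees GROUP BY dept HAVING MIN(salary) >= 103917

Result:
dept        | MIN(salary)
------------+------------
Engineering | 124943     
Marketing   | 149706     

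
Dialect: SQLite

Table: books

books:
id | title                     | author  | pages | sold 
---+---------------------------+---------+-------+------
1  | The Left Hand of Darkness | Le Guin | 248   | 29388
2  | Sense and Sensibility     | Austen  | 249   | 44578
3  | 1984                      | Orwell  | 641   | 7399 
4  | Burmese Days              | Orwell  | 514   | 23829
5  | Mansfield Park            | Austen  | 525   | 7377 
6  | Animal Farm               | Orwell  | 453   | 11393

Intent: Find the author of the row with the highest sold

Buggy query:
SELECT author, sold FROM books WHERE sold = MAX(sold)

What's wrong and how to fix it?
Bug: WHERE is evaluated per row; an aggregate over the whole table isn't defined there

Fix: Wrap MAX in a scalar subquery so WHERE compares against a single value

Corrected query:
SELECT author, sold FROM books WHERE sold = (SELECT MAX(sold) FROM books)

Result:
author | sold 
-------+------
Austen | 44578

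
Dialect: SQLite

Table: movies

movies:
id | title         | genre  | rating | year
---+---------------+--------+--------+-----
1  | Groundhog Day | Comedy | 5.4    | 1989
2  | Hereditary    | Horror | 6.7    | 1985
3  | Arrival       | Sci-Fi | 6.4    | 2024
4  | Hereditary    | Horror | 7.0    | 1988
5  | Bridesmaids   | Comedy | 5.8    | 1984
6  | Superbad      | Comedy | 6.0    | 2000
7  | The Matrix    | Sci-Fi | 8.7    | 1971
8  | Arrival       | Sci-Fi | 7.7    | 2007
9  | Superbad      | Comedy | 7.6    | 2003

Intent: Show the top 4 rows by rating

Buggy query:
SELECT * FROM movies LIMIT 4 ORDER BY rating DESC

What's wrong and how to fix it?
Bug: ORDER BY cannot follow LIMIT; LIMIT is the final clause

Fix: Sort with ORDER BY, then apply LIMIT

Corrected query:
SELECT * FROM movies ORDER BY rating DESC LIMIT 4

Result:
id | title      | genre  | rating | year
---+------------+--------+--------+-----
7  | The Matrix | Sci-Fi | 8.7    | 1971
8  | Arrival    | Sci-Fi | 7.7    | 2007
9  | Superbad   | Comedy | 7.6    | 2003
4  | Hereditary | Horror | 7      | 1988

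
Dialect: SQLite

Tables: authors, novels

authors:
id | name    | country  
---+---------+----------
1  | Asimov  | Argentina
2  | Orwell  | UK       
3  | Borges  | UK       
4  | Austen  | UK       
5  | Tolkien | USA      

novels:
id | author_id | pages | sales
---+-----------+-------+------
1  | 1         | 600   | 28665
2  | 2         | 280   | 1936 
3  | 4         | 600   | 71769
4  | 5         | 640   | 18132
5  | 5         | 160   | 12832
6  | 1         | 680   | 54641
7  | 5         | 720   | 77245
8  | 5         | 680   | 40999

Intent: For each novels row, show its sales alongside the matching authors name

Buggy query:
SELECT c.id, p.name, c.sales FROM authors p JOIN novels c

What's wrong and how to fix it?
Bug: Missing join condition: each novels row is matched to all authors rows instead of just its own

Fix: Specify the join condition linking the foreign key to the parent id

Corrected query:
SELECT c.id, p.name, c.sales FROM authors p JOIN novels c ON c.author_id = p.id

Result:
id | name    | sales
---+---------+------
1  | Asimov  | 28665
2  | Orwell  | 1936 
3  | Austen  | 71769
4  | Tolkien | 18132
5  | Tolkien | 12832
6  | Asimov  | 54641
7  | Tolkien | 77245
8  | Tolkien | 40999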